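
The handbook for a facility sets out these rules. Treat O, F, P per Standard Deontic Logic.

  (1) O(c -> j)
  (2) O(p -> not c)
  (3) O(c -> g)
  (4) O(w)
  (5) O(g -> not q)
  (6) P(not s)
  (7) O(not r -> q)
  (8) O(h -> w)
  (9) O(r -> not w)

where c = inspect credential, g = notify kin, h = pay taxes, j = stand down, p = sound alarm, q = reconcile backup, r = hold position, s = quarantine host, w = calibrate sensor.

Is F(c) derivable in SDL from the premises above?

Premise 4 states O(w) outright.
Premise 9 is O(r -> not w); contrapositively O(w -> not r). Since O(w) holds, K gives O(not r).
With premise 7, O(not r -> q), the K-axiom yields O(q).
Premise 5 is O(g -> not q); contrapositively O(q -> not g). Since O(q) holds, K gives O(not g).
Premise 3 is O(c -> g); contrapositively O(not g -> not c). Since O(not g) holds, K gives O(not c).
Premises 1, 2, 6, 8 do not contribute to this derivation.
So O(not c) holds, i.e. F(c). The claim follows.

Yes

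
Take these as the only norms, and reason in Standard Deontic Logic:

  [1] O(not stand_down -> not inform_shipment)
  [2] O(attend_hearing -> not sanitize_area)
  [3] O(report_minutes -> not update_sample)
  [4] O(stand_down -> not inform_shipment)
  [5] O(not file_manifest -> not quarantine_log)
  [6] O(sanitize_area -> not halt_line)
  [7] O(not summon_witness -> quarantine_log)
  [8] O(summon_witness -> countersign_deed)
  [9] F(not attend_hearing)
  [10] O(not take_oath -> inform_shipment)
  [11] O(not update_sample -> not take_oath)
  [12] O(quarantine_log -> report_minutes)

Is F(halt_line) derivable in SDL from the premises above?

No

Premise 6 is O(sanitize_area -> not halt_line), but O(sanitize_area) is not derivable from the premises, so it does not yield O(not halt_line).
No other premise forces O(not halt_line). An ideal world satisfying every premise can still have halt_line true, so F(halt_line) is not derivable.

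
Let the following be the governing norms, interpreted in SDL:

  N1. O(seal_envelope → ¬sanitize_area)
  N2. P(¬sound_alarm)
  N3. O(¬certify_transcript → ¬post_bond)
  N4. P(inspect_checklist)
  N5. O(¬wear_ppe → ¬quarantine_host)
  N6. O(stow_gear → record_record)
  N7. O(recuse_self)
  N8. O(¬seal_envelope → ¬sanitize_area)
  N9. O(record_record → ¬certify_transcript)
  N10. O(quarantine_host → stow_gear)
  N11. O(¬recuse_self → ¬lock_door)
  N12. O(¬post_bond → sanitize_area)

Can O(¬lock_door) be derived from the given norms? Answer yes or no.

No

Premise 11 is O(¬recuse_self → ¬lock_door), but O(¬recuse_self) is not derivable from the premises, so it does not yield O(¬lock_door).
No other premise forces O(¬lock_door). An ideal world satisfying every premise can still have ¬lock_door false, so O(¬lock_door) is not derivable.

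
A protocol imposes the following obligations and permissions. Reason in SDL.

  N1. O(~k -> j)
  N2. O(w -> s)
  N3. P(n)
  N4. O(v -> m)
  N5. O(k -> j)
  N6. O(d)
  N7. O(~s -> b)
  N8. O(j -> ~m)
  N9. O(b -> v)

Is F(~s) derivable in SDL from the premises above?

Premises 1 and 5 are O(~k -> j) and O(k -> j); every ideal world satisfies ~k or k, so in either case j holds — hence O(j).
With premise 8, O(j -> ~m), the K-axiom yields O(~m).
The contrapositive of premise 4 (O(v -> m)) is O(~m -> ~v), and O(~m) is already established, so O(~v).
The contrapositive of premise 9 (O(b -> v)) is O(~v -> ~b), and O(~v) is already established, so O(~b).
Premise 7 is O(~s -> b); contrapositively O(~b -> s). Since O(~b) holds, K gives O(s).
Premises 2, 3, 6 do not contribute to this derivation.
So O(s) holds, i.e. F(~s). The claim follows.

Yes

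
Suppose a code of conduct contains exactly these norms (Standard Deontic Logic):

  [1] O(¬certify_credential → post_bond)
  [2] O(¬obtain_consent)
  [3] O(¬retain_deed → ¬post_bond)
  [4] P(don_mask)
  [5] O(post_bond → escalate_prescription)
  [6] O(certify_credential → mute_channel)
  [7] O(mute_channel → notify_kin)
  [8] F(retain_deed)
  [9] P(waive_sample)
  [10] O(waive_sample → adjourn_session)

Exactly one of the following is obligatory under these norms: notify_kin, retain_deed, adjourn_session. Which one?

notify_kin

F(retain_deed) at premise 8 means O(¬retain_deed).
From O(¬retain_deed) and premise 3, O(¬retain_deed → ¬post_bond), we obtain O(¬post_bond).
Premise 1, O(¬certify_credential → post_bond), contraposes to O(¬post_bond → certify_credential); with O(¬post_bond) we get O(certify_credential).
Premise 6 is O(certify_credential → mute_channel); since O(certify_credential), deontic closure gives O(mute_channel).
With premise 7, O(mute_channel → notify_kin), the K-axiom yields O(notify_kin).
So O(notify_kin) holds — notify_kin is obligatory. None of the other listed options is made obligatory by any chain of premises.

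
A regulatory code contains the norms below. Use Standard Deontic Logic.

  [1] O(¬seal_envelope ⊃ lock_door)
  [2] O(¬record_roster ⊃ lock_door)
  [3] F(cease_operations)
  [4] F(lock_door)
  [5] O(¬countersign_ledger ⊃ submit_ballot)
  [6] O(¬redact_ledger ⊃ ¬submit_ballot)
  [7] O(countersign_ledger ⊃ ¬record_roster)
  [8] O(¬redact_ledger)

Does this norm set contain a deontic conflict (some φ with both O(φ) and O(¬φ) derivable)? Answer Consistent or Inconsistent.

From premise 8 we have O(¬redact_ledger).
Premise 6 is O(¬redact_ledger ⊃ ¬submit_ballot); since O(¬redact_ledger), deontic closure gives O(¬submit_ballot).
Premise 5, O(¬countersign_ledger ⊃ submit_ballot), contraposes to O(¬submit_ballot ⊃ countersign_ledger); with O(¬submit_ballot) we get O(countersign_ledger).
Premise 7 is O(countersign_ledger ⊃ ¬record_roster); since O(countersign_ledger), deontic closure gives O(¬record_roster).
Applying K to premise 2 (O(¬record_roster ⊃ lock_door)) and O(¬record_roster) yields O(lock_door).
But premise 4, F(lock_door), means O(¬lock_door).
We now have both O(lock_door) and O(¬lock_door) — lock_door is simultaneously obligatory and forbidden, violating the D-axiom.

Inconsistent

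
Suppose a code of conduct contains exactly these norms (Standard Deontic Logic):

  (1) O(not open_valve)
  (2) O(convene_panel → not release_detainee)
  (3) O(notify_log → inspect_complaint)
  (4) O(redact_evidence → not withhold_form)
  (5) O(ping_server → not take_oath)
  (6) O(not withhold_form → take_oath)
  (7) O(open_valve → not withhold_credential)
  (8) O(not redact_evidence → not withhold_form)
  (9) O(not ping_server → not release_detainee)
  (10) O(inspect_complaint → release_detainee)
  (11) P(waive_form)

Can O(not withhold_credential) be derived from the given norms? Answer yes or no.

Premise 7 is O(open_valve → not withhold_credential), but O(open_valve) is not derivable from the premises, so it does not yield O(not withhold_credential).
No other premise forces O(not withhold_credential). An ideal world satisfying every premise can still have not withhold_credential false, so O(not withhold_credential) is not derivable.

No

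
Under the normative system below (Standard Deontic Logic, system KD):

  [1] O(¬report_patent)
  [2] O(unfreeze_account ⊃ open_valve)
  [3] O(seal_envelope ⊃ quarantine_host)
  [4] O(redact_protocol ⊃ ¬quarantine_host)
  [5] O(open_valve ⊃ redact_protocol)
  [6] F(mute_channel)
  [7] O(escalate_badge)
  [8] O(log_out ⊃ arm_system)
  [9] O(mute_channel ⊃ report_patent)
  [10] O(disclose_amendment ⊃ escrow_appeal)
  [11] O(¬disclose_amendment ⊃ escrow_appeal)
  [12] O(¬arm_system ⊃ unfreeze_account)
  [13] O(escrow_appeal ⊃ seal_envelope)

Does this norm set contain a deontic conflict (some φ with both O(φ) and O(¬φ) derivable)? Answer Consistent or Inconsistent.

Premise 9 is O(mute_channel ⊃ report_patent), but O(mute_channel) is not derivable from the premises, so it does not yield O(report_patent).
So O(report_patent) is not derivable, and the apparent clash with O(¬report_patent) does not arise.
A world satisfying every obligation exists (e.g. arm_system=true, disclose_amendment=false, escalate_badge=true, escrow_appeal=true, log_out=false, mute_channel=false, open_valve=false, quarantine_host=true, redact_protocol=false, report_patent=false, seal_envelope=true, unfreeze_account=false); no atom is both obligatory and forbidden, so the set is consistent.

Consistent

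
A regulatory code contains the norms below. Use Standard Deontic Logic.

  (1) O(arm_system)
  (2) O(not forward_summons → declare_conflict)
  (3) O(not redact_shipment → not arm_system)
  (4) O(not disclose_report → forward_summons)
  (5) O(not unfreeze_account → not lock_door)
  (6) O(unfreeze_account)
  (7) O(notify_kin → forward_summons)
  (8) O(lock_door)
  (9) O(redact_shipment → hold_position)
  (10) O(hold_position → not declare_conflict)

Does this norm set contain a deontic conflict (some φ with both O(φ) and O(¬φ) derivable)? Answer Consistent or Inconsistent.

Consistent

Premise 5 is O(not unfreeze_account → not lock_door), but O(not unfreeze_account) is not derivable from the premises, so it does not yield O(not lock_door).
So O(not lock_door) is not derivable, and the apparent clash with O(lock_door) does not arise.
A world satisfying every obligation exists (e.g. arm_system=true, declare_conflict=false, disclose_report=false, forward_summons=true, hold_position=true, lock_door=true, notify_kin=false, redact_shipment=true, unfreeze_account=true); no atom is both obligatory and forbidden, so the set is consistent.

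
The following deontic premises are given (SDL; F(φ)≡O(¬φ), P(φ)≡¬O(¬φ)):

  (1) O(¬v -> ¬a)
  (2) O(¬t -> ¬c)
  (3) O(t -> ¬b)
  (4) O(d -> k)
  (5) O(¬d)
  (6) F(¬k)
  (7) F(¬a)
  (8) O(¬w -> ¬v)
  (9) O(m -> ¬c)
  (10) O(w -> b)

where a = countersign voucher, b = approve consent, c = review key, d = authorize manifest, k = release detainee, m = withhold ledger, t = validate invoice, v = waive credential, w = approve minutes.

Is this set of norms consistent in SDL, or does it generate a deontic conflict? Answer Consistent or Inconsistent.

Consistent

Premise 4 is O(d -> k); even if O(k) held, inferring O(d) would be affirming the consequent — invalid.
So O(d) is not derivable, and the apparent clash with O(¬d) does not arise.
A world satisfying every obligation exists (e.g. a=true, b=true, c=false, d=false, k=true, m=false, t=false, v=true, w=true); no atom is both obligatory and forbidden, so the set is consistent.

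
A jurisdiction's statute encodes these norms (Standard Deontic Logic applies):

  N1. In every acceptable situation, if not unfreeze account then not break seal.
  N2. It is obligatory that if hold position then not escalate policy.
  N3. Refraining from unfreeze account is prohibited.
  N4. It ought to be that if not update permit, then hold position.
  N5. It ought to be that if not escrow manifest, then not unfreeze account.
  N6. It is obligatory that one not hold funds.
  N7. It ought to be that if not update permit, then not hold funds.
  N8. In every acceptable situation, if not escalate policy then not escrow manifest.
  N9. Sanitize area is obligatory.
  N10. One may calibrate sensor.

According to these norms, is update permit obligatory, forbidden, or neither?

F(¬unfreeze_account) at premise 3 means O(unfreeze_account).
Premise 5 is O(¬escrow_manifest → ¬unfreeze_account); contrapositively O(unfreeze_account → escrow_manifest). Since O(unfreeze_account) holds, K gives O(escrow_manifest).
The contrapositive of premise 8 (O(¬escalate_policy → ¬escrow_manifest)) is O(escrow_manifest → escalate_policy), and O(escrow_manifest) is already established, so O(escalate_policy).
Premise 2 is O(hold_position → ¬escalate_policy); contrapositively O(escalate_policy → ¬hold_position). Since O(escalate_policy) holds, K gives O(¬hold_position).
Premise 4 is O(¬update_permit → hold_position); contrapositively O(¬hold_position → update_permit). Since O(¬hold_position) holds, K gives O(update_permit).
Premises 1, 6, 7, 9, 10 do not contribute to this derivation.
Hence update_permit is obligatory.

Obligatory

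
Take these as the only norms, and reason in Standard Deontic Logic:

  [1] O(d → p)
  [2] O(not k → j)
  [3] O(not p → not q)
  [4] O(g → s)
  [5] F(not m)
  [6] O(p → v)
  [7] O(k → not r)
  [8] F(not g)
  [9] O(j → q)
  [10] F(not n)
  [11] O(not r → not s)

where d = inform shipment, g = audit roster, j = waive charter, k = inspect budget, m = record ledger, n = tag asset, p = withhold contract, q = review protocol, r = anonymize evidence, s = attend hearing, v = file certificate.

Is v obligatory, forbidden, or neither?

Obligatory

Premise 8 is F(not g), i.e. O(g).
With premise 4, O(g → s), the K-axiom yields O(s).
Premise 11 is O(not r → not s); contrapositively O(s → r). Since O(s) holds, K gives O(r).
Premise 7 is O(k → not r); contrapositively O(r → not k). Since O(r) holds, K gives O(not k).
From O(not k) and premise 2, O(not k → j), we obtain O(j).
With premise 9, O(j → q), the K-axiom yields O(q).
Premise 3, O(not p → not q), contraposes to O(q → p); with O(q) we get O(p).
With premise 6, O(p → v), the K-axiom yields O(v).
Premises 1, 5, 10 do not contribute to this derivation.
Hence v is obligatory.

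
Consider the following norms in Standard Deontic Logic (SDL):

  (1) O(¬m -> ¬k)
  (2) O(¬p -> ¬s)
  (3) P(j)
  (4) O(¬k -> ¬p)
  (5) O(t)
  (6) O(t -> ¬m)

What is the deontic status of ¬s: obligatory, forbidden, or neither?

Obligatory

Premise 5 gives O(t).
Premise 6 is O(t -> ¬m); since O(t), deontic closure gives O(¬m).
With premise 1, O(¬m -> ¬k), the K-axiom yields O(¬k).
From O(¬k) and premise 4, O(¬k -> ¬p), we obtain O(¬p).
With premise 2, O(¬p -> ¬s), the K-axiom yields O(¬s).
Premise 3 does not contribute to this derivation.
Hence ¬s is obligatory.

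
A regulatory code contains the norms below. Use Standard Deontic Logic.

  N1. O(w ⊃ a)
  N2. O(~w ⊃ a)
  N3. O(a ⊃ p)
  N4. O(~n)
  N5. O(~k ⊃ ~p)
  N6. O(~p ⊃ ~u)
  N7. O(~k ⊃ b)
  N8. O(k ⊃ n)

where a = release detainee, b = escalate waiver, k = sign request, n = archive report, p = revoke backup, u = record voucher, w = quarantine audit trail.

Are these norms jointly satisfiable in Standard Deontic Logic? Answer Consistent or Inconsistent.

Inconsistent

By case analysis on ~w: premise 2 gives O(~w ⊃ a) and premise 1 gives O(w ⊃ a), so O(a) either way.
Applying K to premise 3 (O(a ⊃ p)) and O(a) yields O(p).
Premise 5, O(~k ⊃ ~p), contraposes to O(p ⊃ k); with O(p) we get O(k).
Premise 8 is O(k ⊃ n); since O(k), deontic closure gives O(n).
Yet premise 4 states O(~n).
We now have both O(n) and O(~n) — n is simultaneously obligatory and forbidden, violating the D-axiom.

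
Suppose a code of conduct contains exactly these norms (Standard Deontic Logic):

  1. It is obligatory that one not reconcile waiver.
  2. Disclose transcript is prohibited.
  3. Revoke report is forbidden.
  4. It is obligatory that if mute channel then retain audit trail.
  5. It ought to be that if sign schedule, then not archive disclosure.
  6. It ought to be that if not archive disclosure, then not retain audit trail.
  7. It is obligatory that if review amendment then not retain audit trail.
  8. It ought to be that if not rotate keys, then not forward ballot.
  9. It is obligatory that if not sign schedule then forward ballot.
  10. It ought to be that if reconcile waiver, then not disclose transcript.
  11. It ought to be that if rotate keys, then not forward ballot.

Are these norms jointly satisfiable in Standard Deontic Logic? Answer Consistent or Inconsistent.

Consistent

Premise 10 is O(reconcile_waiver → ¬disclose_transcript); even if O(¬disclose_transcript) held, inferring O(reconcile_waiver) would be affirming the consequent — invalid.
So O(reconcile_waiver) is not derivable, and the apparent clash with O(¬reconcile_waiver) does not arise.
A world satisfying every obligation exists (e.g. archive_disclosure=false, disclose_transcript=false, forward_ballot=false, mute_channel=false, reconcile_waiver=false, retain_audit_trail=false, review_amendment=false, revoke_report=false, rotate_keys=false, sign_schedule=true); no atom is both obligatory and forbidden, so the set is consistent.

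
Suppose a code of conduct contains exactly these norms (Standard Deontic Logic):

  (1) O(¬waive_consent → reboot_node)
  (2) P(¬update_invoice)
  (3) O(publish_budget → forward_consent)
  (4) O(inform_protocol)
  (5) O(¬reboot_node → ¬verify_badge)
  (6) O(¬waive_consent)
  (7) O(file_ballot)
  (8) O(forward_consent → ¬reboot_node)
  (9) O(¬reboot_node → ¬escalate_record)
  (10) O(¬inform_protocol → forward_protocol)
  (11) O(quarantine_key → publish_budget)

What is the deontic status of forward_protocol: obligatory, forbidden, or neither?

Neither

Premise 10 is O(¬inform_protocol → forward_protocol), but O(¬inform_protocol) is not derivable from the premises, so it does not yield O(forward_protocol).
No premise or chain of K-axiom applications forces O(forward_protocol), and none forces O(¬forward_protocol). So forward_protocol is neither obligatory nor forbidden under these norms.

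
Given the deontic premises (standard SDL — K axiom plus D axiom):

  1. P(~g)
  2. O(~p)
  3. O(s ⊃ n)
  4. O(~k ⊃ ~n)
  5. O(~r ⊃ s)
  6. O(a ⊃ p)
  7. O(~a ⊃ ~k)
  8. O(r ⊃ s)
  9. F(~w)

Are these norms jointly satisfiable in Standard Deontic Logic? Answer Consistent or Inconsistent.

Inconsistent

Premises 5 and 8 are O(~r ⊃ s) and O(r ⊃ s); every ideal world satisfies ~r or r, so in either case s holds — hence O(s).
Premise 3 is O(s ⊃ n); since O(s), deontic closure gives O(n).
Premise 4 is O(~k ⊃ ~n); contrapositively O(n ⊃ k). Since O(n) holds, K gives O(k).
Premise 7, O(~a ⊃ ~k), contraposes to O(k ⊃ a); with O(k) we get O(a).
Premise 6 is O(a ⊃ p); since O(a), deontic closure gives O(p).
But premise 2 directly asserts O(~p).
We now have both O(p) and O(~p) — p is simultaneously obligatory and forbidden, violating the D-axiom.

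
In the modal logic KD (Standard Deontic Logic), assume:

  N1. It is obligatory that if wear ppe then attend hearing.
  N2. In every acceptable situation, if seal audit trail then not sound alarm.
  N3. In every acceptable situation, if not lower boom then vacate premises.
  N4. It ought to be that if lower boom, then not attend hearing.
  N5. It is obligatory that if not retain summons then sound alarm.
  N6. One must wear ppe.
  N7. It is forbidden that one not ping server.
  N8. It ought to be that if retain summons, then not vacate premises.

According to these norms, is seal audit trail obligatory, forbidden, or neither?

Premise 6 gives O(wear_ppe).
Premise 1 is O(wear_ppe → attend_hearing); since O(wear_ppe), deontic closure gives O(attend_hearing).
The contrapositive of premise 4 (O(lower_boom → ¬attend_hearing)) is O(attend_hearing → ¬lower_boom), and O(attend_hearing) is already established, so O(¬lower_boom).
Premise 3 is O(¬lower_boom → vacate_premises); since O(¬lower_boom), deontic closure gives O(vacate_premises).
Premise 8, O(retain_summons → ¬vacate_premises), contraposes to O(vacate_premises → ¬retain_summons); with O(vacate_premises) we get O(¬retain_summons).
From O(¬retain_summons) and premise 5, O(¬retain_summons → sound_alarm), we obtain O(sound_alarm).
The contrapositive of premise 2 (O(seal_audit_trail → ¬sound_alarm)) is O(sound_alarm → ¬seal_audit_trail), and O(sound_alarm) is already established, so O(¬seal_audit_trail).
Premise 7 does not contribute to this derivation.
Thus O(¬seal_audit_trail), which is F(seal_audit_trail): seal_audit_trail is forbidden.

Forbidden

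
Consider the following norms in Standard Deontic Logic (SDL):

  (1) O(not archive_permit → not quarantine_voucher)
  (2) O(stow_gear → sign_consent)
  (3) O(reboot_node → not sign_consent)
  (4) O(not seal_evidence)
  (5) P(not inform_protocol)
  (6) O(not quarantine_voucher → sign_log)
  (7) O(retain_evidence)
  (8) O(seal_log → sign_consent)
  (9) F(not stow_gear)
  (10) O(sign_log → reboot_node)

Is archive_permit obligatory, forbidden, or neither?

Premise 9, F(not stow_gear), is equivalent to O(stow_gear).
From O(stow_gear) and premise 2, O(stow_gear → sign_consent), we obtain O(sign_consent).
Premise 3, O(reboot_node → not sign_consent), contraposes to O(sign_consent → not reboot_node); with O(sign_consent) we get O(not reboot_node).
Premise 10, O(sign_log → reboot_node), contraposes to O(not reboot_node → not sign_log); with O(not reboot_node) we get O(not sign_log).
The contrapositive of premise 6 (O(not quarantine_voucher → sign_log)) is O(not sign_log → quarantine_voucher), and O(not sign_log) is already established, so O(quarantine_voucher).
The contrapositive of premise 1 (O(not archive_permit → not quarantine_voucher)) is O(quarantine_voucher → archive_permit), and O(quarantine_voucher) is already established, so O(archive_permit).
Premises 4, 5, 7, 8 do not contribute to this derivation.
Hence archive_permit is obligatory.

Obligatory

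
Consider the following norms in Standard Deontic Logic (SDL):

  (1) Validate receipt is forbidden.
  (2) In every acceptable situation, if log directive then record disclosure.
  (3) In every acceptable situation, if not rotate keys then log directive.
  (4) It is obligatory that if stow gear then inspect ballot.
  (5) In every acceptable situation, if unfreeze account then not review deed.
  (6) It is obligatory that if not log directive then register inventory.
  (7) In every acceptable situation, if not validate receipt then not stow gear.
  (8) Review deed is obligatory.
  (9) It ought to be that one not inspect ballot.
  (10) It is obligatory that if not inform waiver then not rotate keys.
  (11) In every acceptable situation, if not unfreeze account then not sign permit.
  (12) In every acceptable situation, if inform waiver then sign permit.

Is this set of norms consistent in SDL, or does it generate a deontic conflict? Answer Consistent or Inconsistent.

Consistent

Premise 4 is O(stow_gear → inspect_ballot), but O(stow_gear) is not derivable from the premises, so it does not yield O(inspect_ballot).
So O(inspect_ballot) is not derivable, and the apparent clash with O(¬inspect_ballot) does not arise.
A world satisfying every obligation exists (e.g. inform_waiver=false, inspect_ballot=false, log_directive=true, record_disclosure=true, register_inventory=false, review_deed=true, rotate_keys=false, sign_permit=false, stow_gear=false, unfreeze_account=false, validate_receipt=false); no atom is both obligatory and forbidden, so the set is consistent.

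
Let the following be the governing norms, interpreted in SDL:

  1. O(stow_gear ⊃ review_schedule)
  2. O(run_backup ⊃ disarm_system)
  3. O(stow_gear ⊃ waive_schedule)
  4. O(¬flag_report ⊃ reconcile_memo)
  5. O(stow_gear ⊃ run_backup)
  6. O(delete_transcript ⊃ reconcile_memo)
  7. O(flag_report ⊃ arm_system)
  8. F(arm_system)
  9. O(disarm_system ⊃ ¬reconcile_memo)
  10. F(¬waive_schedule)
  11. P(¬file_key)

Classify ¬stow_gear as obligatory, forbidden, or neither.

Obligatory

Premise 8, F(arm_system), is equivalent to O(¬arm_system).
The contrapositive of premise 7 (O(flag_report ⊃ arm_system)) is O(¬arm_system ⊃ ¬flag_report), and O(¬arm_system) is already established, so O(¬flag_report).
Premise 4 is O(¬flag_report ⊃ reconcile_memo); since O(¬flag_report), deontic closure gives O(reconcile_memo).
The contrapositive of premise 9 (O(disarm_system ⊃ ¬reconcile_memo)) is O(reconcile_memo ⊃ ¬disarm_system), and O(reconcile_memo) is already established, so O(¬disarm_system).
The contrapositive of premise 2 (O(run_backup ⊃ disarm_system)) is O(¬disarm_system ⊃ ¬run_backup), and O(¬disarm_system) is already established, so O(¬run_backup).
Premise 5, O(stow_gear ⊃ run_backup), contraposes to O(¬run_backup ⊃ ¬stow_gear); with O(¬run_backup) we get O(¬stow_gear).
Premises 1, 3, 6, 10, 11 do not contribute to this derivation.
Hence ¬stow_gear is obligatory.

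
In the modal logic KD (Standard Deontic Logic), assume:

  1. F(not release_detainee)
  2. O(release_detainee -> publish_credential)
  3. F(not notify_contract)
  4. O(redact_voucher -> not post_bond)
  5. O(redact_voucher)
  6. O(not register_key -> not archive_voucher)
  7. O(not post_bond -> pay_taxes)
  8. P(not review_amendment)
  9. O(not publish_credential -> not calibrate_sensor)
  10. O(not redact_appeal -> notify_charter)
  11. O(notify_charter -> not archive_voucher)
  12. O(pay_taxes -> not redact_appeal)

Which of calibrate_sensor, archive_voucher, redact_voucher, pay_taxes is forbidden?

archive_voucher

Premise 5 states O(redact_voucher) outright.
From O(redact_voucher) and premise 4, O(redact_voucher -> not post_bond), we obtain O(not post_bond).
Applying K to premise 7 (O(not post_bond -> pay_taxes)) and O(not post_bond) yields O(pay_taxes).
With premise 12, O(pay_taxes -> not redact_appeal), the K-axiom yields O(not redact_appeal).
With premise 10, O(not redact_appeal -> notify_charter), the K-axiom yields O(notify_charter).
From O(notify_charter) and premise 11, O(notify_charter -> not archive_voucher), we obtain O(not archive_voucher).
So O(not archive_voucher) holds, i.e. archive_voucher is forbidden. None of the other listed options is forbidden under the premises.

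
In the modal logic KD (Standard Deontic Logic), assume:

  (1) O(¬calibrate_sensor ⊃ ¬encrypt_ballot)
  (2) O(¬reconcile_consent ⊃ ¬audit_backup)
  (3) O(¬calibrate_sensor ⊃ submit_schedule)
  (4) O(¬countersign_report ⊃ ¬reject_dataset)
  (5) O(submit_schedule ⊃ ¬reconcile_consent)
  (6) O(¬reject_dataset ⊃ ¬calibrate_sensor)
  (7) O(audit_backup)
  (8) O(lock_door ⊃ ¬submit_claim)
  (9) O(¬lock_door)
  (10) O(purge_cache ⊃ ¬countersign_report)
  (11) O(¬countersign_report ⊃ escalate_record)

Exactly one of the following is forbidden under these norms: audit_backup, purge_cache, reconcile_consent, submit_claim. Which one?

purge_cache

Premise 7 states O(audit_backup) outright.
Premise 2 is O(¬reconcile_consent ⊃ ¬audit_backup); contrapositively O(audit_backup ⊃ reconcile_consent). Since O(audit_backup) holds, K gives O(reconcile_consent).
The contrapositive of premise 5 (O(submit_schedule ⊃ ¬reconcile_consent)) is O(reconcile_consent ⊃ ¬submit_schedule), and O(reconcile_consent) is already established, so O(¬submit_schedule).
Premise 3, O(¬calibrate_sensor ⊃ submit_schedule), contraposes to O(¬submit_schedule ⊃ calibrate_sensor); with O(¬submit_schedule) we get O(calibrate_sensor).
Premise 6, O(¬reject_dataset ⊃ ¬calibrate_sensor), contraposes to O(calibrate_sensor ⊃ reject_dataset); with O(calibrate_sensor) we get O(reject_dataset).
Premise 4, O(¬countersign_report ⊃ ¬reject_dataset), contraposes to O(reject_dataset ⊃ countersign_report); with O(reject_dataset) we get O(countersign_report).
Premise 10, O(purge_cache ⊃ ¬countersign_report), contraposes to O(countersign_report ⊃ ¬purge_cache); with O(countersign_report) we get O(¬purge_cache).
So O(¬purge_cache) holds, i.e. purge_cache is forbidden. None of the other listed options is forbidden under the premises.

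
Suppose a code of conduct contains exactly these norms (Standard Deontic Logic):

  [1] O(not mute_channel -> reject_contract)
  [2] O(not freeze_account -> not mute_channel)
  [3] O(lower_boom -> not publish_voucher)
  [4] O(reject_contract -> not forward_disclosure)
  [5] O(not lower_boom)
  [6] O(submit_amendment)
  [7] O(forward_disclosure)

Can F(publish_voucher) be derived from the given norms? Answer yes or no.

No

Premise 3 is O(lower_boom -> not publish_voucher), but O(lower_boom) is not derivable from the premises, so it does not yield O(not publish_voucher).
No other premise forces O(not publish_voucher). An ideal world satisfying every premise can still have publish_voucher true, so F(publish_voucher) is not derivable.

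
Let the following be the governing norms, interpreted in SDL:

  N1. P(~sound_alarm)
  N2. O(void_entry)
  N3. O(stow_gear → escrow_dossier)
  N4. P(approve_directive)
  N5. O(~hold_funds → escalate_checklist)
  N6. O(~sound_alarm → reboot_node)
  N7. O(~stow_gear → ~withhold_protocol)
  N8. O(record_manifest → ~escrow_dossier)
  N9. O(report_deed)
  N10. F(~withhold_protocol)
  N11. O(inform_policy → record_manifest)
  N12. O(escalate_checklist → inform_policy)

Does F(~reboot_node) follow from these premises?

Premise 6 is O(~sound_alarm → reboot_node), but O(~sound_alarm) is not derivable from the premises (the permission P(~sound_alarm) asserts only ~O(sound_alarm), not O(~sound_alarm)), so it does not yield O(reboot_node).
No other premise forces O(reboot_node). An ideal world satisfying every premise can still have ~reboot_node true, so F(~reboot_node) is not derivable.

No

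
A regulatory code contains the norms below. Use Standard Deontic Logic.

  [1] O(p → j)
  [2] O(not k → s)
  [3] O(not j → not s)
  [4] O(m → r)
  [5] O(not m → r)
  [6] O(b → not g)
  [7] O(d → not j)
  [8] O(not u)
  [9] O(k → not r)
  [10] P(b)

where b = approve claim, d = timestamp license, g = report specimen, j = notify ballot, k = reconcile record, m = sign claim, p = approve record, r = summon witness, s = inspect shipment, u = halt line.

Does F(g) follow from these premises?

No

Premise 6 is O(b → not g), but O(b) is not derivable from the premises (the permission P(b) asserts only not O(not b), not O(b)), so it does not yield O(not g).
No other premise forces O(not g). An ideal world satisfying every premise can still have g true, so F(g) is not derivable.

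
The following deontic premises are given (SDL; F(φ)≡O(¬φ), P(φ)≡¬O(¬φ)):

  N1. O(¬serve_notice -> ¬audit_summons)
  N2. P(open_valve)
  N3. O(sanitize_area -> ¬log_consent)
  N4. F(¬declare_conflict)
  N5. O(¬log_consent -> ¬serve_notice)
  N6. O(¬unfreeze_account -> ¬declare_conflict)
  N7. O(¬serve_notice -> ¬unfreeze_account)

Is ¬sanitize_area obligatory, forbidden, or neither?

F(¬declare_conflict) at premise 4 means O(declare_conflict).
The contrapositive of premise 6 (O(¬unfreeze_account -> ¬declare_conflict)) is O(declare_conflict -> unfreeze_account), and O(declare_conflict) is already established, so O(unfreeze_account).
Premise 7 is O(¬serve_notice -> ¬unfreeze_account); contrapositively O(unfreeze_account -> serve_notice). Since O(unfreeze_account) holds, K gives O(serve_notice).
The contrapositive of premise 5 (O(¬log_consent -> ¬serve_notice)) is O(serve_notice -> log_consent), and O(serve_notice) is already established, so O(log_consent).
Premise 3, O(sanitize_area -> ¬log_consent), contraposes to O(log_consent -> ¬sanitize_area); with O(log_consent) we get O(¬sanitize_area).
Premises 1, 2 do not contribute to this derivation.
Hence ¬sanitize_area is obligatory.

Obligatory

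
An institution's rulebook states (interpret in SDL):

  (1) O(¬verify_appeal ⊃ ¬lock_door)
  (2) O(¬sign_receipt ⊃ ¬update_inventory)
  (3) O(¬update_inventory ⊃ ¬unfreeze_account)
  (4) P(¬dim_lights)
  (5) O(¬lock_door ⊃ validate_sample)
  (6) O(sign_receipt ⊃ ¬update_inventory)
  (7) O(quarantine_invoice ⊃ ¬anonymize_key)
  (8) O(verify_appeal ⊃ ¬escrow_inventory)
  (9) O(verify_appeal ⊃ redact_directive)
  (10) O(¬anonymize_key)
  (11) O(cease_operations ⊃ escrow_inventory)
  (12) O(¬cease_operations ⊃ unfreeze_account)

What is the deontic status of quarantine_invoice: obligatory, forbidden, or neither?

Premise 7 is O(quarantine_invoice ⊃ ¬anonymize_key); even if O(¬anonymize_key) held, inferring O(quarantine_invoice) would be affirming the consequent — invalid.
No premise or chain of K-axiom applications forces O(quarantine_invoice), and none forces O(¬quarantine_invoice). So quarantine_invoice is neither obligatory nor forbidden under these norms.

Neither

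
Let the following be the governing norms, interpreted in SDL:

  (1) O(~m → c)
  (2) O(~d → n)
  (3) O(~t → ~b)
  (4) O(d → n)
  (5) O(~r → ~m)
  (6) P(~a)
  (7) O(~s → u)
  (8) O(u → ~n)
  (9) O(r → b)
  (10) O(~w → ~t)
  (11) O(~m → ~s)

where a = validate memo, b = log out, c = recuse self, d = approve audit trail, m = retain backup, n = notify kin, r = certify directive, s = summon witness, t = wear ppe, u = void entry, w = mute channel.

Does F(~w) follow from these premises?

Yes

Premises 2 and 4 are O(~d → n) and O(d → n); every ideal world satisfies ~d or d, so in either case n holds — hence O(n).
Premise 8, O(u → ~n), contraposes to O(n → ~u); with O(n) we get O(~u).
The contrapositive of premise 7 (O(~s → u)) is O(~u → s), and O(~u) is already established, so O(s).
Premise 11 is O(~m → ~s); contrapositively O(s → m). Since O(s) holds, K gives O(m).
Premise 5, O(~r → ~m), contraposes to O(m → r); with O(m) we get O(r).
Applying K to premise 9 (O(r → b)) and O(r) yields O(b).
Premise 3, O(~t → ~b), contraposes to O(b → t); with O(b) we get O(t).
Premise 10 is O(~w → ~t); contrapositively O(t → w). Since O(t) holds, K gives O(w).
Premises 1, 6 do not contribute to this derivation.
So O(w) holds, i.e. F(~w). The claim follows.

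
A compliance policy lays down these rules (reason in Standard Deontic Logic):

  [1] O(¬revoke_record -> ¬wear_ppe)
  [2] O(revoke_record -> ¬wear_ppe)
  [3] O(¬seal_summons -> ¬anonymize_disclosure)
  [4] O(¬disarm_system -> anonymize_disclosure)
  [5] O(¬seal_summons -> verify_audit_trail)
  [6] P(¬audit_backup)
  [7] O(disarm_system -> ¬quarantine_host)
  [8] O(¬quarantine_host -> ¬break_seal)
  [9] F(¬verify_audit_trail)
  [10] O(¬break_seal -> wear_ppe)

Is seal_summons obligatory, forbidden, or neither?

Premises 1 and 2 are O(¬revoke_record -> ¬wear_ppe) and O(revoke_record -> ¬wear_ppe); every ideal world satisfies ¬revoke_record or revoke_record, so in either case ¬wear_ppe holds — hence O(¬wear_ppe).
The contrapositive of premise 10 (O(¬break_seal -> wear_ppe)) is O(¬wear_ppe -> break_seal), and O(¬wear_ppe) is already established, so O(break_seal).
Premise 8, O(¬quarantine_host -> ¬break_seal), contraposes to O(break_seal -> quarantine_host); with O(break_seal) we get O(quarantine_host).
Premise 7 is O(disarm_system -> ¬quarantine_host); contrapositively O(quarantine_host -> ¬disarm_system). Since O(quarantine_host) holds, K gives O(¬disarm_system).
From O(¬disarm_system) and premise 4, O(¬disarm_system -> anonymize_disclosure), we obtain O(anonymize_disclosure).
The contrapositive of premise 3 (O(¬seal_summons -> ¬anonymize_disclosure)) is O(anonymize_disclosure -> seal_summons), and O(anonymize_disclosure) is already established, so O(seal_summons).
Premises 5, 6, 9 do not contribute to this derivation.
Hence seal_summons is obligatory.

Obligatory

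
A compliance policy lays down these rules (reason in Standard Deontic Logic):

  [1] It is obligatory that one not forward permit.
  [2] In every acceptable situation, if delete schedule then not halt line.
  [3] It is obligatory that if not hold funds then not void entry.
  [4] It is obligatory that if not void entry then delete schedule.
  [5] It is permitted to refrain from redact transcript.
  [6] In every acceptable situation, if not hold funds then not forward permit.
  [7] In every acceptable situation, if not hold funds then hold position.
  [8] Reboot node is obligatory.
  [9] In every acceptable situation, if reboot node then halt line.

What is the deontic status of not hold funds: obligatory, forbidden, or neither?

Forbidden

From premise 8 we have O(reboot_node).
Applying K to premise 9 (O(reboot_node → halt_line)) and O(reboot_node) yields O(halt_line).
The contrapositive of premise 2 (O(delete_schedule → ¬halt_line)) is O(halt_line → ¬delete_schedule), and O(halt_line) is already established, so O(¬delete_schedule).
Premise 4 is O(¬void_entry → delete_schedule); contrapositively O(¬delete_schedule → void_entry). Since O(¬delete_schedule) holds, K gives O(void_entry).
The contrapositive of premise 3 (O(¬hold_funds → ¬void_entry)) is O(void_entry → hold_funds), and O(void_entry) is already established, so O(hold_funds).
Premises 1, 5, 6, 7 do not contribute to this derivation.
Thus O(hold_funds), which is F(¬hold_funds): ¬hold_funds is forbidden.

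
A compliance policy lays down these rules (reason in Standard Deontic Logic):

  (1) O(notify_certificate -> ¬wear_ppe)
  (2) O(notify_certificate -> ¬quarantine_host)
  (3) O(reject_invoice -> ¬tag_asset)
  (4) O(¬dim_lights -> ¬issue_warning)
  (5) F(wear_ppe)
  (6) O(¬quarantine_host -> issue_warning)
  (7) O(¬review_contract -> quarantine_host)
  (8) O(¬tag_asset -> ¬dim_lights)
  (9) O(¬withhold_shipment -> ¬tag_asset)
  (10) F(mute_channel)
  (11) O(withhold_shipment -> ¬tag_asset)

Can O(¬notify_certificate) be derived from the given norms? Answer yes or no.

Yes

Premises 11 and 9 cover both cases: O(withhold_shipment -> ¬tag_asset) and O(¬withhold_shipment -> ¬tag_asset). Since withhold_shipment ∨ ¬withhold_shipment is a tautology, O(¬tag_asset) follows.
From O(¬tag_asset) and premise 8, O(¬tag_asset -> ¬dim_lights), we obtain O(¬dim_lights).
With premise 4, O(¬dim_lights -> ¬issue_warning), the K-axiom yields O(¬issue_warning).
Premise 6, O(¬quarantine_host -> issue_warning), contraposes to O(¬issue_warning -> quarantine_host); with O(¬issue_warning) we get O(quarantine_host).
The contrapositive of premise 2 (O(notify_certificate -> ¬quarantine_host)) is O(quarantine_host -> ¬notify_certificate), and O(quarantine_host) is already established, so O(¬notify_certificate).
Premises 1, 3, 5, 7, 10 do not contribute to this derivation.
So O(¬notify_certificate) follows.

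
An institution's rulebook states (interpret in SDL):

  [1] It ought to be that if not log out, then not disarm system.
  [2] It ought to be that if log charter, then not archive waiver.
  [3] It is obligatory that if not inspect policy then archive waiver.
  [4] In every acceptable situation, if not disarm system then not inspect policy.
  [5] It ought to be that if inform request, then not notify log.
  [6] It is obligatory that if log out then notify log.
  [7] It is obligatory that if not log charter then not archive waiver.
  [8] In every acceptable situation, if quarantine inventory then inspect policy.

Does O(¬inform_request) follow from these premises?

Premises 2 and 7 cover both cases: O(log_charter → ¬archive_waiver) and O(¬log_charter → ¬archive_waiver). Since log_charter ∨ ¬log_charter is a tautology, O(¬archive_waiver) follows.
The contrapositive of premise 3 (O(¬inspect_policy → archive_waiver)) is O(¬archive_waiver → inspect_policy), and O(¬archive_waiver) is already established, so O(inspect_policy).
Premise 4 is O(¬disarm_system → ¬inspect_policy); contrapositively O(inspect_policy → disarm_system). Since O(inspect_policy) holds, K gives O(disarm_system).
The contrapositive of premise 1 (O(¬log_out → ¬disarm_system)) is O(disarm_system → log_out), and O(disarm_system) is already established, so O(log_out).
From O(log_out) and premise 6, O(log_out → notify_log), we obtain O(notify_log).
The contrapositive of premise 5 (O(inform_request → ¬notify_log)) is O(notify_log → ¬inform_request), and O(notify_log) is already established, so O(¬inform_request).
Premise 8 does not contribute to this derivation.
So O(¬inform_request) follows.

Yes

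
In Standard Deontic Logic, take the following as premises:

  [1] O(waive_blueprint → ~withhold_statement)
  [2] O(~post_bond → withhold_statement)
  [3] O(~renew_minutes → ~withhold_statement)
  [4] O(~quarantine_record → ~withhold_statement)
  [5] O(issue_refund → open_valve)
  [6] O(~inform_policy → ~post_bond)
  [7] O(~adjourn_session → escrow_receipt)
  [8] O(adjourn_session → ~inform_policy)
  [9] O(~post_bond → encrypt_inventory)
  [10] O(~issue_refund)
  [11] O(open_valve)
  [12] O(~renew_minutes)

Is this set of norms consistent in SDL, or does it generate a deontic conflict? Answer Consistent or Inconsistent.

Consistent

Premise 5 is O(issue_refund → open_valve); even if O(open_valve) held, inferring O(issue_refund) would be affirming the consequent — invalid.
So O(issue_refund) is not derivable, and the apparent clash with O(~issue_refund) does not arise.
A world satisfying every obligation exists (e.g. adjourn_session=false, encrypt_inventory=false, escrow_receipt=true, inform_policy=true, issue_refund=false, open_valve=true, post_bond=true, quarantine_record=false, renew_minutes=false, waive_blueprint=false, withhold_statement=false); no atom is both obligatory and forbidden, so the set is consistent.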